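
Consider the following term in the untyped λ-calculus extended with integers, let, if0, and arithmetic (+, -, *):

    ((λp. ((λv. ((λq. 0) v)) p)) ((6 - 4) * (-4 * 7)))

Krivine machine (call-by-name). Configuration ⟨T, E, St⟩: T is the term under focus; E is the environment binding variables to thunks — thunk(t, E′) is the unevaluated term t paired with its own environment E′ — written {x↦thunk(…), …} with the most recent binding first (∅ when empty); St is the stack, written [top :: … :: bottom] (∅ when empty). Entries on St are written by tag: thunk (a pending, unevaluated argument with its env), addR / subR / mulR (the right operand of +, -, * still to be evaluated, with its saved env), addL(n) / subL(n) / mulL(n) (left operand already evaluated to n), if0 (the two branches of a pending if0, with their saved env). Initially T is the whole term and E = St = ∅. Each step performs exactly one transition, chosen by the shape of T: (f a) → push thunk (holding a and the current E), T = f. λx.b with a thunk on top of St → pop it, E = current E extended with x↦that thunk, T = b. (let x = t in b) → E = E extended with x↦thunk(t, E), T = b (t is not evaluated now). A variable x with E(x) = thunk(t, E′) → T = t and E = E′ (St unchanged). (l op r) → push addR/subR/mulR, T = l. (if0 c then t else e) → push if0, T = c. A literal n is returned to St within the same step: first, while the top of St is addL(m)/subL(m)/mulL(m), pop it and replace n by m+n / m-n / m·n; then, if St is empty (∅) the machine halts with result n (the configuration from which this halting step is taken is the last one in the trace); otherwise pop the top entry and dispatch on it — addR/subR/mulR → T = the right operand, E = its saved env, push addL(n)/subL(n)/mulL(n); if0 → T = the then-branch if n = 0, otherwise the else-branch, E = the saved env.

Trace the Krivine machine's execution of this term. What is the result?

Answer: 0

Derivation:
step 0: [T=((λp. ((λv. ((λq. 0) v)) p)) ((6 - 4) * (-4 * 7))) | E=∅ | St=∅]
step 1: [T=(λp. ((λv. ((λq. 0) v)) p)) | E=∅ | St=[thunk]]
step 2: [T=((λv. ((λq. 0) v)) p) | E={p↦thunk(((6 - 4) * (-4 * 7)), ∅)} | St=∅]
step 3: [T=(λv. ((λq. 0) v)) | E={p↦thunk(((6 - 4) * (-4 * 7)), ∅)} | St=[thunk]]
step 4: [T=((λq. 0) v) | E={v↦thunk(p, {p↦thunk(((6 - 4) * (-4 * 7)), ∅)}), p↦thunk(((6 - 4) * (-4 * 7)), ∅)} | St=∅]
step 5: [T=(λq. 0) | E={v↦thunk(p, {p↦thunk(((6 - 4) * (-4 * 7)), ∅)}), p↦thunk(((6 - 4) * (-4 * 7)), ∅)} | St=[thunk]]
step 6: [T=0 | E={q↦thunk(v, {v↦thunk(p, {p↦thunk(((6 - 4) * (-4 * 7)), ∅)}), p↦thunk(((6 - 4) * (-4 * 7)), ∅)}), v↦thunk(p, {p↦thunk(((6 - 4) * (-4 * 7)), ∅)}), p↦thunk(((6 - 4) * (-4 * 7)), ∅)} | St=∅]
→ final value 0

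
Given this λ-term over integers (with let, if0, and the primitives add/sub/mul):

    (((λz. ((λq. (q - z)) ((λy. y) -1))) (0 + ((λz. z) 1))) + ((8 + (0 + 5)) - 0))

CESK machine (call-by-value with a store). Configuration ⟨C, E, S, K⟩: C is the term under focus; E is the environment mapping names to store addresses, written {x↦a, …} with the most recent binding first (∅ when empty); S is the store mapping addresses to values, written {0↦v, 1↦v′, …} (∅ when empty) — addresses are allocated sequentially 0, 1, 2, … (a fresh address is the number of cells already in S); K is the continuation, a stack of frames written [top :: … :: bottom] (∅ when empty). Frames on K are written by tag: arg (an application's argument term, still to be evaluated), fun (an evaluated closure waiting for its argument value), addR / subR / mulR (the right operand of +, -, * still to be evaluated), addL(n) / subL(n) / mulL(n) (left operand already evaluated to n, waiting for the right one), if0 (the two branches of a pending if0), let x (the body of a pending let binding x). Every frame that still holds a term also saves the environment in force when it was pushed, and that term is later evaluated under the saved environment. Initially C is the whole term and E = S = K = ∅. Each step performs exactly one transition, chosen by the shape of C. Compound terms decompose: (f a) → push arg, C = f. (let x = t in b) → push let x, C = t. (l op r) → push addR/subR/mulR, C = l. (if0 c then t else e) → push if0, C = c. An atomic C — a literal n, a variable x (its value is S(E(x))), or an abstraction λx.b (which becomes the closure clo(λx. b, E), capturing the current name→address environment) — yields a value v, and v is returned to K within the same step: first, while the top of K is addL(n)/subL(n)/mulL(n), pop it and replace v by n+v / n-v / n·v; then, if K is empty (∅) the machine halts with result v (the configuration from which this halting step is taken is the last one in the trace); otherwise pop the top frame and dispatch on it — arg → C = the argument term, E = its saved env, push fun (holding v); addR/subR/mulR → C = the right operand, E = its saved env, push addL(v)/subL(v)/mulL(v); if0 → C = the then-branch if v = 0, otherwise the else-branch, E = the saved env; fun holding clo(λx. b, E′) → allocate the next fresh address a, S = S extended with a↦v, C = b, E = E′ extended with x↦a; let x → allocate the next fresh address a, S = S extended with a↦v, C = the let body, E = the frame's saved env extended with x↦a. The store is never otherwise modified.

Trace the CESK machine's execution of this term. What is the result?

t=0: [C=(((λz. ((λq. (q - z)) ((λy. y) -1))) (0 + ((λz. z) 1))) + ((8 + (0 + 5)) - 0)) | E=∅ | S=∅ | K=∅]
t=1: [C=((λz. ((λq. (q - z)) ((λy. y) -1))) (0 + ((λz. z) 1))) | E=∅ | S=∅ | K=[addR]]
t=2: [C=(λz. ((λq. (q - z)) ((λy. y) -1))) | E=∅ | S=∅ | K=[arg :: addR]]
t=3: [C=(0 + ((λz. z) 1)) | E=∅ | S=∅ | K=[fun :: addR]]
t=4: [C=0 | E=∅ | S=∅ | K=[addR :: fun :: addR]]
t=5: [C=((λz. z) 1) | E=∅ | S=∅ | K=[addL(0) :: fun :: addR]]
t=6: [C=(λz. z) | E=∅ | S=∅ | K=[arg :: addL(0) :: fun :: addR]]
t=7: [C=1 | E=∅ | S=∅ | K=[fun :: addL(0) :: fun :: addR]]
t=8: [C=z | E={z↦0} | S={0↦1} | K=[addL(0) :: fun :: addR]]
t=9: [C=((λq. (q - z)) ((λy. y) -1)) | E={z↦1} | S={0↦1, 1↦1} | K=[addR]]
t=10: [C=(λq. (q - z)) | E={z↦1} | S={0↦1, 1↦1} | K=[arg :: addR]]
t=11: [C=((λy. y) -1) | E={z↦1} | S={0↦1, 1↦1} | K=[fun :: addR]]
t=12: [C=(λy. y) | E={z↦1} | S={0↦1, 1↦1} | K=[arg :: fun :: addR]]
t=13: [C=-1 | E={z↦1} | S={0↦1, 1↦1} | K=[fun :: fun :: addR]]
t=14: [C=y | E={y↦2, z↦1} | S={0↦1, 1↦1, 2↦-1} | K=[fun :: addR]]
t=15: [C=(q - z) | E={q↦3, z↦1} | S={0↦1, 1↦1, 2↦-1, 3↦-1} | K=[addR]]
t=16: [C=q | E={q↦3, z↦1} | S={0↦1, 1↦1, 2↦-1, 3↦-1} | K=[subR :: addR]]
t=17: [C=z | E={q↦3, z↦1} | S={0↦1, 1↦1, 2↦-1, 3↦-1} | K=[subL(-1) :: addR]]
t=18: [C=((8 + (0 + 5)) - 0) | E=∅ | S={0↦1, 1↦1, 2↦-1, 3↦-1} | K=[addL(-2)]]
t=19: [C=(8 + (0 + 5)) | E=∅ | S={0↦1, 1↦1, 2↦-1, 3↦-1} | K=[subR :: addL(-2)]]
t=20: [C=8 | E=∅ | S={0↦1, 1↦1, 2↦-1, 3↦-1} | K=[addR :: subR :: addL(-2)]]
t=21: [C=(0 + 5) | E=∅ | S={0↦1, 1↦1, 2↦-1, 3↦-1} | K=[addL(8) :: subR :: addL(-2)]]
t=22: [C=0 | E=∅ | S={0↦1, 1↦1, 2↦-1, 3↦-1} | K=[addR :: addL(8) :: subR :: addL(-2)]]
t=23: [C=5 | E=∅ | S={0↦1, 1↦1, 2↦-1, 3↦-1} | K=[addL(0) :: addL(8) :: subR :: addL(-2)]]
t=24: [C=0 | E=∅ | S={0↦1, 1↦1, 2↦-1, 3↦-1} | K=[subL(13) :: addL(-2)]]
→ final value 11

Answer: 11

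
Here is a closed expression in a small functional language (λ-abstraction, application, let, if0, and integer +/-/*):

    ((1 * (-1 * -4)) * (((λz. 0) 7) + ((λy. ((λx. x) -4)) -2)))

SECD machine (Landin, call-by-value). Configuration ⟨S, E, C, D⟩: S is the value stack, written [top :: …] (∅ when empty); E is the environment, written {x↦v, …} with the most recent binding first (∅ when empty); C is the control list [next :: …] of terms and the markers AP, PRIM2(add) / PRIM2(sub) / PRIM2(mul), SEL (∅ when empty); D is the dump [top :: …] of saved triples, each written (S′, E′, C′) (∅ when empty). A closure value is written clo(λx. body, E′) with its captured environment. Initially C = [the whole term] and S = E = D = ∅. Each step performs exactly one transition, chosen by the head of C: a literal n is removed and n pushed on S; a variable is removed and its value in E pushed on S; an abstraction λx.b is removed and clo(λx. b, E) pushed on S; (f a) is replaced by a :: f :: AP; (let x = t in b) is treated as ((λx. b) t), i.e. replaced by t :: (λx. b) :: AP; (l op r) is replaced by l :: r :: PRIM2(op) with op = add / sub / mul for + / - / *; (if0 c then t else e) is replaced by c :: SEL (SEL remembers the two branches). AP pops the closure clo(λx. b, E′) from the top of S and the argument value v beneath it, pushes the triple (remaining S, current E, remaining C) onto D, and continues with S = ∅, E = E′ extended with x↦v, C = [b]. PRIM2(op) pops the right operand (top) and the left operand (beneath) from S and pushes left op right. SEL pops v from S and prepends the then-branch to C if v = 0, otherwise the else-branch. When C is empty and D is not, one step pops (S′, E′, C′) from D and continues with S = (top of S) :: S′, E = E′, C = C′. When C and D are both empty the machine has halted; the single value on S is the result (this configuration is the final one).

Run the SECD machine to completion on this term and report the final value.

Answer: -16

Execution trace:
0. ⟨S=∅; E=∅; C=[((1 * (-1 * -4)) * (((λz. 0) 7) + ((λy. ((λx. x) -4)) -2)))]; D=∅⟩
1. ⟨S=∅; E=∅; C=[(1 * (-1 * -4)) :: (((λz. 0) 7) + ((λy. ((λx. x) -4)) -2)) :: PRIM2(mul)]; D=∅⟩
2. ⟨S=∅; E=∅; C=[1 :: (-1 * -4) :: PRIM2(mul) :: (((λz. 0) 7) + ((λy. ((λx. x) -4)) -2)) :: PRIM2(mul)]; D=∅⟩
3. ⟨S=[1]; E=∅; C=[(-1 * -4) :: PRIM2(mul) :: (((λz. 0) 7) + ((λy. ((λx. x) -4)) -2)) :: PRIM2(mul)]; D=∅⟩
4. ⟨S=[1]; E=∅; C=[-1 :: -4 :: PRIM2(mul) :: PRIM2(mul) :: (((λz. 0) 7) + ((λy. ((λx. x) -4)) -2)) :: PRIM2(mul)]; D=∅⟩
5. ⟨S=[-1 :: 1]; E=∅; C=[-4 :: PRIM2(mul) :: PRIM2(mul) :: (((λz. 0) 7) + ((λy. ((λx. x) -4)) -2)) :: PRIM2(mul)]; D=∅⟩
6. ⟨S=[-4 :: -1 :: 1]; E=∅; C=[PRIM2(mul) :: PRIM2(mul) :: (((λz. 0) 7) + ((λy. ((λx. x) -4)) -2)) :: PRIM2(mul)]; D=∅⟩
7. ⟨S=[4 :: 1]; E=∅; C=[PRIM2(mul) :: (((λz. 0) 7) + ((λy. ((λx. x) -4)) -2)) :: PRIM2(mul)]; D=∅⟩
8. ⟨S=[4]; E=∅; C=[(((λz. 0) 7) + ((λy. ((λx. x) -4)) -2)) :: PRIM2(mul)]; D=∅⟩
9. ⟨S=[4]; E=∅; C=[((λz. 0) 7) :: ((λy. ((λx. x) -4)) -2) :: PRIM2(add) :: PRIM2(mul)]; D=∅⟩
10. ⟨S=[4]; E=∅; C=[7 :: (λz. 0) :: AP :: ((λy. ((λx. x) -4)) -2) :: PRIM2(add) :: PRIM2(mul)]; D=∅⟩
11. ⟨S=[7 :: 4]; E=∅; C=[(λz. 0) :: AP :: ((λy. ((λx. x) -4)) -2) :: PRIM2(add) :: PRIM2(mul)]; D=∅⟩
12. ⟨S=[clo(λz. 0, ∅) :: 7 :: 4]; E=∅; C=[AP :: ((λy. ((λx. x) -4)) -2) :: PRIM2(add) :: PRIM2(mul)]; D=∅⟩
13. ⟨S=∅; E={z↦7}; C=[0]; D=[([4], ∅, [((λy. ((λx. x) -4)) -2) :: PRIM2(add) :: PRIM2(mul)])]⟩
14. ⟨S=[0]; E={z↦7}; C=∅; D=[([4], ∅, [((λy. ((λx. x) -4)) -2) :: PRIM2(add) :: PRIM2(mul)])]⟩
15. ⟨S=[0 :: 4]; E=∅; C=[((λy. ((λx. x) -4)) -2) :: PRIM2(add) :: PRIM2(mul)]; D=∅⟩
16. ⟨S=[0 :: 4]; E=∅; C=[-2 :: (λy. ((λx. x) -4)) :: AP :: PRIM2(add) :: PRIM2(mul)]; D=∅⟩
17. ⟨S=[-2 :: 0 :: 4]; E=∅; C=[(λy. ((λx. x) -4)) :: AP :: PRIM2(add) :: PRIM2(mul)]; D=∅⟩
18. ⟨S=[clo(λy. ((λx. x) -4), ∅) :: -2 :: 0 :: 4]; E=∅; C=[AP :: PRIM2(add) :: PRIM2(mul)]; D=∅⟩
19. ⟨S=∅; E={y↦-2}; C=[((λx. x) -4)]; D=[([0 :: 4], ∅, [PRIM2(add) :: PRIM2(mul)])]⟩
20. ⟨S=∅; E={y↦-2}; C=[-4 :: (λx. x) :: AP]; D=[([0 :: 4], ∅, [PRIM2(add) :: PRIM2(mul)])]⟩
21. ⟨S=[-4]; E={y↦-2}; C=[(λx. x) :: AP]; D=[([0 :: 4], ∅, [PRIM2(add) :: PRIM2(mul)])]⟩
22. ⟨S=[clo(λx. x, {y↦-2}) :: -4]; E={y↦-2}; C=[AP]; D=[([0 :: 4], ∅, [PRIM2(add) :: PRIM2(mul)])]⟩
23. ⟨S=∅; E={x↦-4, y↦-2}; C=[x]; D=[(∅, {y↦-2}, ∅) :: ([0 :: 4], ∅, [PRIM2(add) :: PRIM2(mul)])]⟩
24. ⟨S=[-4]; E={x↦-4, y↦-2}; C=∅; D=[(∅, {y↦-2}, ∅) :: ([0 :: 4], ∅, [PRIM2(add) :: PRIM2(mul)])]⟩
25. ⟨S=[-4]; E={y↦-2}; C=∅; D=[([0 :: 4], ∅, [PRIM2(add) :: PRIM2(mul)])]⟩
26. ⟨S=[-4 :: 0 :: 4]; E=∅; C=[PRIM2(add) :: PRIM2(mul)]; D=∅⟩
27. ⟨S=[-4 :: 4]; E=∅; C=[PRIM2(mul)]; D=∅⟩
28. ⟨S=[-16]; E=∅; C=∅; D=∅⟩
→ final value -16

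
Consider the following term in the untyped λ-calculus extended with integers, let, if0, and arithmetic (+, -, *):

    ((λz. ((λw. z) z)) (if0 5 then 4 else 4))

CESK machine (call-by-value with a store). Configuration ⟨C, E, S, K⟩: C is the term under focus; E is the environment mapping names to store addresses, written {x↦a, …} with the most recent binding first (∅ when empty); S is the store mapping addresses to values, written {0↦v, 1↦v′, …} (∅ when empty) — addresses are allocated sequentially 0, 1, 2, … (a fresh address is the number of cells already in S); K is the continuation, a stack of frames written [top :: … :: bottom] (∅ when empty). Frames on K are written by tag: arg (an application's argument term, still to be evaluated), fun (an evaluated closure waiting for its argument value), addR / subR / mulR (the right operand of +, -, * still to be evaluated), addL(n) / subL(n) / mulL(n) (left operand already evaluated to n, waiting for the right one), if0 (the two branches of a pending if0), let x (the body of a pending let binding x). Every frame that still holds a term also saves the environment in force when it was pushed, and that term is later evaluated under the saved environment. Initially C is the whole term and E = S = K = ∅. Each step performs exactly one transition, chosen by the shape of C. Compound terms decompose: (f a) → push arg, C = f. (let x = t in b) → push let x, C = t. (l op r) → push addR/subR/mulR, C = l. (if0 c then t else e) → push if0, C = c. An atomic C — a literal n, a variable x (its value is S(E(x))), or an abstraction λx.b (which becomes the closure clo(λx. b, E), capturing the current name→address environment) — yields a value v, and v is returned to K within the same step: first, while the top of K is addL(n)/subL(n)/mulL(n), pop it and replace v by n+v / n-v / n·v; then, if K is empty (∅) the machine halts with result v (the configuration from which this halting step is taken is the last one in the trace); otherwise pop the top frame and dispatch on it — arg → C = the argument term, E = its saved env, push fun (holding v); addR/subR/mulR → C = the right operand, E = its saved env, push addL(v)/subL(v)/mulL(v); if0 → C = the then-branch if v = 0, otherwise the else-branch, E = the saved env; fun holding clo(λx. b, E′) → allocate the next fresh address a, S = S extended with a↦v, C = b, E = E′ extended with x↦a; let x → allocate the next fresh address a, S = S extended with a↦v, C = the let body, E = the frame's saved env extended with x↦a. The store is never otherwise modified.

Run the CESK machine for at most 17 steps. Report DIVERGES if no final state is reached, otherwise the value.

Answer: 4

Execution trace:
[0] ⟨C=((λz. ((λw. z) z)) (if0 5 then 4 else 4)); E=∅; S=∅; K=∅⟩
[1] ⟨C=(λz. ((λw. z) z)); E=∅; S=∅; K=[arg]⟩
[2] ⟨C=(if0 5 then 4 else 4); E=∅; S=∅; K=[fun]⟩
[3] ⟨C=5; E=∅; S=∅; K=[if0 :: fun]⟩
[4] ⟨C=4; E=∅; S=∅; K=[fun]⟩
[5] ⟨C=((λw. z) z); E={z↦0}; S={0↦4}; K=∅⟩
[6] ⟨C=(λw. z); E={z↦0}; S={0↦4}; K=[arg]⟩
[7] ⟨C=z; E={z↦0}; S={0↦4}; K=[fun]⟩
[8] ⟨C=z; E={w↦1, z↦0}; S={0↦4, 1↦4}; K=∅⟩
→ final value 4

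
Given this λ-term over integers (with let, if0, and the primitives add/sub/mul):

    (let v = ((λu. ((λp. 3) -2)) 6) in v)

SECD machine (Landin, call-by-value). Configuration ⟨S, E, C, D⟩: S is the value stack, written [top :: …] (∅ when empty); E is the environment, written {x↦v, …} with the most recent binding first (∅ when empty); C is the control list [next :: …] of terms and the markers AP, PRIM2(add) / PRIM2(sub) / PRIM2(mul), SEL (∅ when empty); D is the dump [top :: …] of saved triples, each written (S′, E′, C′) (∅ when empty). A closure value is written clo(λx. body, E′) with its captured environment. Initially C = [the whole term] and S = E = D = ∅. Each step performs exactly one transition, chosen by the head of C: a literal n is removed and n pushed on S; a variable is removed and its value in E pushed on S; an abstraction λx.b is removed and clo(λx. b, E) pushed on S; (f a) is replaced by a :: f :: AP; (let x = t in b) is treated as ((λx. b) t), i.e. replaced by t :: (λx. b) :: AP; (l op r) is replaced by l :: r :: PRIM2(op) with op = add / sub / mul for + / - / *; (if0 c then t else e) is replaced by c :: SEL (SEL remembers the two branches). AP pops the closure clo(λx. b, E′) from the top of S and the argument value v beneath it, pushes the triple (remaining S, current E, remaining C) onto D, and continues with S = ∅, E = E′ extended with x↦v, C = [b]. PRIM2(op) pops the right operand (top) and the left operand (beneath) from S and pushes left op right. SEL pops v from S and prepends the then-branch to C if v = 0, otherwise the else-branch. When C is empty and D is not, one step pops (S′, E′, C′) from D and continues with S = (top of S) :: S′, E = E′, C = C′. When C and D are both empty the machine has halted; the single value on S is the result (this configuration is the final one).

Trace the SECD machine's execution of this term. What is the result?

Answer: 3

Machine steps:
[0] [S=∅ | E=∅ | C=[(let v = ((λu. ((λp. 3) -2)) 6) in v)] | D=∅]
[1] [S=∅ | E=∅ | C=[((λu. ((λp. 3) -2)) 6) :: (λv. v) :: AP] | D=∅]
[2] [S=∅ | E=∅ | C=[6 :: (λu. ((λp. 3) -2)) :: AP :: (λv. v) :: AP] | D=∅]
[3] [S=[6] | E=∅ | C=[(λu. ((λp. 3) -2)) :: AP :: (λv. v) :: AP] | D=∅]
[4] [S=[clo(λu. ((λp. 3) -2), ∅) :: 6] | E=∅ | C=[AP :: (λv. v) :: AP] | D=∅]
[5] [S=∅ | E={u↦6} | C=[((λp. 3) -2)] | D=[(∅, ∅, [(λv. v) :: AP])]]
[6] [S=∅ | E={u↦6} | C=[-2 :: (λp. 3) :: AP] | D=[(∅, ∅, [(λv. v) :: AP])]]
[7] [S=[-2] | E={u↦6} | C=[(λp. 3) :: AP] | D=[(∅, ∅, [(λv. v) :: AP])]]
[8] [S=[clo(λp. 3, {u↦6}) :: -2] | E={u↦6} | C=[AP] | D=[(∅, ∅, [(λv. v) :: AP])]]
[9] [S=∅ | E={p↦-2, u↦6} | C=[3] | D=[(∅, {u↦6}, ∅) :: (∅, ∅, [(λv. v) :: AP])]]
[10] [S=[3] | E={p↦-2, u↦6} | C=∅ | D=[(∅, {u↦6}, ∅) :: (∅, ∅, [(λv. v) :: AP])]]
[11] [S=[3] | E={u↦6} | C=∅ | D=[(∅, ∅, [(λv. v) :: AP])]]
[12] [S=[3] | E=∅ | C=[(λv. v) :: AP] | D=∅]
[13] [S=[clo(λv. v, ∅) :: 3] | E=∅ | C=[AP] | D=∅]
[14] [S=∅ | E={v↦3} | C=[v] | D=[(∅, ∅, ∅)]]
[15] [S=[3] | E={v↦3} | C=∅ | D=[(∅, ∅, ∅)]]
[16] [S=[3] | E=∅ | C=∅ | D=∅]
→ final value 3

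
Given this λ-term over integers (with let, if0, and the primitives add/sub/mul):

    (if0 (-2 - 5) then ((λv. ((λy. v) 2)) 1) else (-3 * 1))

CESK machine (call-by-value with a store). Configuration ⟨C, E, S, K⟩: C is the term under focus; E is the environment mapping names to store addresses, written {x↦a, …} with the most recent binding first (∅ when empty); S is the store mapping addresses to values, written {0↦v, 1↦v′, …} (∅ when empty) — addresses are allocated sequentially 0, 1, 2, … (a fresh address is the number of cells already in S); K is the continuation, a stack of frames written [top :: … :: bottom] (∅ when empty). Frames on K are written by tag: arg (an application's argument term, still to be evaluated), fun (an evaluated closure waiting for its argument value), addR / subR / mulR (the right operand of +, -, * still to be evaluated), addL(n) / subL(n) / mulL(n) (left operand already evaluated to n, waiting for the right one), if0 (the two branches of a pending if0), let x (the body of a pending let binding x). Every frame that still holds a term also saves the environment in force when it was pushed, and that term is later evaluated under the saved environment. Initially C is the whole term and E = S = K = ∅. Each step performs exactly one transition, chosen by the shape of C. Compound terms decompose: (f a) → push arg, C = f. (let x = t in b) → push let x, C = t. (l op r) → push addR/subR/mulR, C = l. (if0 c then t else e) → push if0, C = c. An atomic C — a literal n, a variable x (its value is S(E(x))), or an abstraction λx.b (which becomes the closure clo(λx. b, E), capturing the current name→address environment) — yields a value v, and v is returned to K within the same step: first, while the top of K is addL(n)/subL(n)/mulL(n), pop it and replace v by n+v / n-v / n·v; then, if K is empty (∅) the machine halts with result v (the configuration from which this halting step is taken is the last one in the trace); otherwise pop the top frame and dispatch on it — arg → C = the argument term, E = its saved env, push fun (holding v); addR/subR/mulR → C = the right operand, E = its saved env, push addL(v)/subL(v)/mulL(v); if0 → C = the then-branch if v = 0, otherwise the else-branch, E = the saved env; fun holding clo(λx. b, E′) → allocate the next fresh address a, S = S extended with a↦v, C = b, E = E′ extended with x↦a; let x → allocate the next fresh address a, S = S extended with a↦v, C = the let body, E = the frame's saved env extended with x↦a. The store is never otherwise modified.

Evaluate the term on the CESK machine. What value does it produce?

0. <C=(if0 (-2 - 5) then ((λv. ((λy. v) 2)) 1) else (-3 * 1)), E=∅, S=∅, K=∅>
1. <C=(-2 - 5), E=∅, S=∅, K=[if0]>
2. <C=-2, E=∅, S=∅, K=[subR :: if0]>
3. <C=5, E=∅, S=∅, K=[subL(-2) :: if0]>
4. <C=(-3 * 1), E=∅, S=∅, K=∅>
5. <C=-3, E=∅, S=∅, K=[mulR]>
6. <C=1, E=∅, S=∅, K=[mulL(-3)]>
→ final value -3

Answer: -3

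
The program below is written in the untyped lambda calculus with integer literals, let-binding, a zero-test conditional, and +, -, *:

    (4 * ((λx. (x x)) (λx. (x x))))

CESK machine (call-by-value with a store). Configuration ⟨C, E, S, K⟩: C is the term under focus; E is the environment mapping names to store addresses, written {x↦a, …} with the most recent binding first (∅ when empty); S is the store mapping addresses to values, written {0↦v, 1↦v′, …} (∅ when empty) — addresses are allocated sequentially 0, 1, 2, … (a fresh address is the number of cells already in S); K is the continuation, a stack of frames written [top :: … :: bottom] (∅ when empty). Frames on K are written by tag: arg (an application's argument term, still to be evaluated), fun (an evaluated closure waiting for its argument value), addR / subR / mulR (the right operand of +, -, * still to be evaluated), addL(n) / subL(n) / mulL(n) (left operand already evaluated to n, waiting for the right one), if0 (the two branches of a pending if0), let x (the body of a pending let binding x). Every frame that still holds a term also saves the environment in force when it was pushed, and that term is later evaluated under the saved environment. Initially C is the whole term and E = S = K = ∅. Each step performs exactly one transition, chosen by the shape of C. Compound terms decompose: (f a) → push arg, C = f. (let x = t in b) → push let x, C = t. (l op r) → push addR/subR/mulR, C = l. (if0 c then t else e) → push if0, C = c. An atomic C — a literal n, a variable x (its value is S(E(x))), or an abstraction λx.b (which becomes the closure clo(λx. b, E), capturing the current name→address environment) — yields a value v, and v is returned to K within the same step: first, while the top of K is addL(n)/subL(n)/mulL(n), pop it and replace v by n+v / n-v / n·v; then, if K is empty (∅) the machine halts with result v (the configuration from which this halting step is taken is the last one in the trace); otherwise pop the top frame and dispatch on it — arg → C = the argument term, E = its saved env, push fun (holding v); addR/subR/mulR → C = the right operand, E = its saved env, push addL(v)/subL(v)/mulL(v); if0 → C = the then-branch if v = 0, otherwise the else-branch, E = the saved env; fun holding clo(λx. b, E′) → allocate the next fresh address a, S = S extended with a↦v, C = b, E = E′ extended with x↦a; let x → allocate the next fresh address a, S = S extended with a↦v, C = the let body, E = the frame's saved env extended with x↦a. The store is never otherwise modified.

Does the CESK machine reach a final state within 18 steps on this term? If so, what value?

Answer: DIVERGES (no final state within 18 steps)

Derivation:
0. [C=(4 * ((λx. (x x)) (λx. (x x)))) | E=∅ | S=∅ | K=∅]
1. [C=4 | E=∅ | S=∅ | K=[mulR]]
2. [C=((λx. (x x)) (λx. (x x))) | E=∅ | S=∅ | K=[mulL(4)]]
3. [C=(λx. (x x)) | E=∅ | S=∅ | K=[arg :: mulL(4)]]
4. [C=(λx. (x x)) | E=∅ | S=∅ | K=[fun :: mulL(4)]]
5. [C=(x x) | E={x↦0} | S={0↦clo(λx. (x x), ∅)} | K=[mulL(4)]]
6. [C=x | E={x↦0} | S={0↦clo(λx. (x x), ∅)} | K=[arg :: mulL(4)]]
7. [C=x | E={x↦0} | S={0↦clo(λx. (x x), ∅)} | K=[fun :: mulL(4)]]
8. [C=(x x) | E={x↦1} | S={0↦clo(λx. (x x), ∅), 1↦clo(λx. (x x), ∅)} | K=[mulL(4)]]
9. [C=x | E={x↦1} | S={0↦clo(λx. (x x), ∅), 1↦clo(λx. (x x), ∅)} | K=[arg :: mulL(4)]]
10. [C=x | E={x↦1} | S={0↦clo(λx. (x x), ∅), 1↦clo(λx. (x x), ∅)} | K=[fun :: mulL(4)]]
11. [C=(x x) | E={x↦2} | S={0↦clo(λx. (x x), ∅), 1↦clo(λx. (x x), ∅), 2↦clo(λx. (x x), ∅)} | K=[mulL(4)]]
12. [C=x | E={x↦2} | S={0↦clo(λx. (x x), ∅), 1↦clo(λx. (x x), ∅), 2↦clo(λx. (x x), ∅)} | K=[arg :: mulL(4)]]
13. [C=x | E={x↦2} | S={0↦clo(λx. (x x), ∅), 1↦clo(λx. (x x), ∅), 2↦clo(λx. (x x), ∅)} | K=[fun :: mulL(4)]]
14. [C=(x x) | E={x↦3} | S={0↦clo(λx. (x x), ∅), 1↦clo(λx. (x x), ∅), 2↦clo(λx. (x x), ∅), 3↦clo(λx. (x x), ∅)} | K=[mulL(4)]]
15. [C=x | E={x↦3} | S={0↦clo(λx. (x x), ∅), 1↦clo(λx. (x x), ∅), 2↦clo(λx. (x x), ∅), 3↦clo(λx. (x x), ∅)} | K=[arg :: mulL(4)]]
16. [C=x | E={x↦3} | S={0↦clo(λx. (x x), ∅), 1↦clo(λx. (x x), ∅), 2↦clo(λx. (x x), ∅), 3↦clo(λx. (x x), ∅)} | K=[fun :: mulL(4)]]
17. [C=(x x) | E={x↦4} | S={0↦clo(λx. (x x), ∅), 1↦clo(λx. (x x), ∅), 2↦clo(λx. (x x), ∅), 3↦clo(λx. (x x), ∅), 4↦clo(λx. (x x), ∅)} | K=[mulL(4)]]
18. [C=x | E={x↦4} | S={0↦clo(λx. (x x), ∅), 1↦clo(λx. (x x), ∅), 2↦clo(λx. (x x), ∅), 3↦clo(λx. (x x), ∅), 4↦clo(λx. (x x), ∅)} | K=[arg :: mulL(4)]]
→ 18 transitions taken and the configuration is still not final: no result within 18 steps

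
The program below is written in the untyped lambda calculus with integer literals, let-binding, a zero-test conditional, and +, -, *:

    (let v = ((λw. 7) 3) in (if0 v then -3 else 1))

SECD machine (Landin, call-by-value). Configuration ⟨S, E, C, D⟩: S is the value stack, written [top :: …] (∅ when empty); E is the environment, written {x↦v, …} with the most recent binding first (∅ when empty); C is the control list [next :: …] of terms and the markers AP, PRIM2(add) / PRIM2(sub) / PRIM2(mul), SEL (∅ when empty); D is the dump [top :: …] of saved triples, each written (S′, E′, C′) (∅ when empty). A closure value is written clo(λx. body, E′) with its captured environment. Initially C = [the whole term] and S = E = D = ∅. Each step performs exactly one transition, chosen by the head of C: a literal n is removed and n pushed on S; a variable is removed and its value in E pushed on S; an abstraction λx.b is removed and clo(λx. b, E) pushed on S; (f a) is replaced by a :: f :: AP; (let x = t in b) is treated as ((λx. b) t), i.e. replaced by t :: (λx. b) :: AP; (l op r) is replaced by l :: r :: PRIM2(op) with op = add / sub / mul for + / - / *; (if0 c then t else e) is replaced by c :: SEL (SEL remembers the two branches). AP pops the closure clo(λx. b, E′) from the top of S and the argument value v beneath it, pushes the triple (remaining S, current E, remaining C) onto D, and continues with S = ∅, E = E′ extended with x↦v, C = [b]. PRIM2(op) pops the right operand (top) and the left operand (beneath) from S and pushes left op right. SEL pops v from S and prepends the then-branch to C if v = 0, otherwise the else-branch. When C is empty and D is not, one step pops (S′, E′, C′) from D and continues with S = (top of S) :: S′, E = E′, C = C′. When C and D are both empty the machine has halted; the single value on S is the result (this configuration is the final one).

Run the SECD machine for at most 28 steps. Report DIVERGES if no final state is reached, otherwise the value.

step 0: ⟨S=∅; E=∅; C=[(let v = ((λw. 7) 3) in (if0 v then -3 else 1))]; D=∅⟩
step 1: ⟨S=∅; E=∅; C=[((λw. 7) 3) :: (λv. (if0 v then -3 else 1)) :: AP]; D=∅⟩
step 2: ⟨S=∅; E=∅; C=[3 :: (λw. 7) :: AP :: (λv. (if0 v then -3 else 1)) :: AP]; D=∅⟩
step 3: ⟨S=[3]; E=∅; C=[(λw. 7) :: AP :: (λv. (if0 v then -3 else 1)) :: AP]; D=∅⟩
step 4: ⟨S=[clo(λw. 7, ∅) :: 3]; E=∅; C=[AP :: (λv. (if0 v then -3 else 1)) :: AP]; D=∅⟩
step 5: ⟨S=∅; E={w↦3}; C=[7]; D=[(∅, ∅, [(λv. (if0 v then -3 else 1)) :: AP])]⟩
step 6: ⟨S=[7]; E={w↦3}; C=∅; D=[(∅, ∅, [(λv. (if0 v then -3 else 1)) :: AP])]⟩
step 7: ⟨S=[7]; E=∅; C=[(λv. (if0 v then -3 else 1)) :: AP]; D=∅⟩
step 8: ⟨S=[clo(λv. (if0 v then -3 else 1), ∅) :: 7]; E=∅; C=[AP]; D=∅⟩
step 9: ⟨S=∅; E={v↦7}; C=[(if0 v then -3 else 1)]; D=[(∅, ∅, ∅)]⟩
step 10: ⟨S=∅; E={v↦7}; C=[v :: SEL]; D=[(∅, ∅, ∅)]⟩
step 11: ⟨S=[7]; E={v↦7}; C=[SEL]; D=[(∅, ∅, ∅)]⟩
step 12: ⟨S=∅; E={v↦7}; C=[1]; D=[(∅, ∅, ∅)]⟩
step 13: ⟨S=[1]; E={v↦7}; C=∅; D=[(∅, ∅, ∅)]⟩
step 14: ⟨S=[1]; E=∅; C=∅; D=∅⟩
→ final value 1

Answer: 1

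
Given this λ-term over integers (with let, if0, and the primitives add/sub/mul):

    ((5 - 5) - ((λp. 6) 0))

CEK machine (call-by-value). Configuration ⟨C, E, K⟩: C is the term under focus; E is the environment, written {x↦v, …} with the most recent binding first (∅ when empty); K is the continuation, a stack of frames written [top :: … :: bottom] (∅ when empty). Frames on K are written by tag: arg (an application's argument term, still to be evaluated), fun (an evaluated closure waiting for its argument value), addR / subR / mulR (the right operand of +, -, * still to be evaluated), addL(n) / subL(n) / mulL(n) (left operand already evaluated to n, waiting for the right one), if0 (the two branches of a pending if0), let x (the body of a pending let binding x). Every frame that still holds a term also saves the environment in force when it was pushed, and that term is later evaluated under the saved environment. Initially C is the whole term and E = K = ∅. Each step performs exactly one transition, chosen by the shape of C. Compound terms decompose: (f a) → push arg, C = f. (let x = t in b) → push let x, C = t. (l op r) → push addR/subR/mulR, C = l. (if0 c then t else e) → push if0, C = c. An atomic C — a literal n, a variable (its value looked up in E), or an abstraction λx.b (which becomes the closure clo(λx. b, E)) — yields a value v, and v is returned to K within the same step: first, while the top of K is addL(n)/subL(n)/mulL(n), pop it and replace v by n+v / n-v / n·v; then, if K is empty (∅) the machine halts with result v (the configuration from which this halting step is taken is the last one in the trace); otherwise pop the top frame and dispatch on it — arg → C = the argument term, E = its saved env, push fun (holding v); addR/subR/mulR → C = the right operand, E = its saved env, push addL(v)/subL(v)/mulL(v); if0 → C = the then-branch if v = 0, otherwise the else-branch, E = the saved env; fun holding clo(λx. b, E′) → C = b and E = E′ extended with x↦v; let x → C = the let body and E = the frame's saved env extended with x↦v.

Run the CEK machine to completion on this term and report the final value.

0. [C=((5 - 5) - ((λp. 6) 0)) | E=∅ | K=∅]
1. [C=(5 - 5) | E=∅ | K=[subR]]
2. [C=5 | E=∅ | K=[subR :: subR]]
3. [C=5 | E=∅ | K=[subL(5) :: subR]]
4. [C=((λp. 6) 0) | E=∅ | K=[subL(0)]]
5. [C=(λp. 6) | E=∅ | K=[arg :: subL(0)]]
6. [C=0 | E=∅ | K=[fun :: subL(0)]]
7. [C=6 | E={p↦0} | K=[subL(0)]]
→ final value -6

Answer: -6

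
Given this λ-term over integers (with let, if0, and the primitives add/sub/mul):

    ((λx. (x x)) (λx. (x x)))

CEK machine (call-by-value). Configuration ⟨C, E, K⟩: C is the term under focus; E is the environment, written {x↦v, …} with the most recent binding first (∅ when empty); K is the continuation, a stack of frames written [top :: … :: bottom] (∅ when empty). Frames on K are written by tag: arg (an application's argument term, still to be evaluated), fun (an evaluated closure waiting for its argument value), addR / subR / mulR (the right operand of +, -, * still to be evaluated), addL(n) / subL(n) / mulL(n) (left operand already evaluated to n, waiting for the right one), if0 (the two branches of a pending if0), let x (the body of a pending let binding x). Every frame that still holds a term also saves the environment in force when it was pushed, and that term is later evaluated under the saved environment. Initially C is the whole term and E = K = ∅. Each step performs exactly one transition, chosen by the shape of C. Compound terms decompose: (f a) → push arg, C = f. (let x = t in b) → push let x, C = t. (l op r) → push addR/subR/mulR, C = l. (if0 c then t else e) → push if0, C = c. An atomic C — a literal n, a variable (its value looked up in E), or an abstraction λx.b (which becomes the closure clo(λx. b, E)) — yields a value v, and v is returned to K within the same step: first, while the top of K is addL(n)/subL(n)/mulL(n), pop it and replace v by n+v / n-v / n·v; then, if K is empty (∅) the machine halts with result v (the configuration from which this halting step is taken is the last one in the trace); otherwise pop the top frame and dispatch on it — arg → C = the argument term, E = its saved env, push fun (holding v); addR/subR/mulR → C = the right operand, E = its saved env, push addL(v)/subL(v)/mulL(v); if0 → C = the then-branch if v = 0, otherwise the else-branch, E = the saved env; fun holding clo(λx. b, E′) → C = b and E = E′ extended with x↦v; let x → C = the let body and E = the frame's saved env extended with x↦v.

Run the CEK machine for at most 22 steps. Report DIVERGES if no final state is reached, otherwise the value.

Answer: DIVERGES (no final state within 22 steps)

Execution trace:
step 0: <C=((λx. (x x)) (λx. (x x))), E=∅, K=∅>
step 1: <C=(λx. (x x)), E=∅, K=[arg]>
step 2: <C=(λx. (x x)), E=∅, K=[fun]>
step 3: <C=(x x), E={x↦clo(λx. (x x), ∅)}, K=∅>
step 4: <C=x, E={x↦clo(λx. (x x), ∅)}, K=[arg]>
step 5: <C=x, E={x↦clo(λx. (x x), ∅)}, K=[fun]>
… configuration repeats with period 3 (steps 3–5 recur indefinitely) …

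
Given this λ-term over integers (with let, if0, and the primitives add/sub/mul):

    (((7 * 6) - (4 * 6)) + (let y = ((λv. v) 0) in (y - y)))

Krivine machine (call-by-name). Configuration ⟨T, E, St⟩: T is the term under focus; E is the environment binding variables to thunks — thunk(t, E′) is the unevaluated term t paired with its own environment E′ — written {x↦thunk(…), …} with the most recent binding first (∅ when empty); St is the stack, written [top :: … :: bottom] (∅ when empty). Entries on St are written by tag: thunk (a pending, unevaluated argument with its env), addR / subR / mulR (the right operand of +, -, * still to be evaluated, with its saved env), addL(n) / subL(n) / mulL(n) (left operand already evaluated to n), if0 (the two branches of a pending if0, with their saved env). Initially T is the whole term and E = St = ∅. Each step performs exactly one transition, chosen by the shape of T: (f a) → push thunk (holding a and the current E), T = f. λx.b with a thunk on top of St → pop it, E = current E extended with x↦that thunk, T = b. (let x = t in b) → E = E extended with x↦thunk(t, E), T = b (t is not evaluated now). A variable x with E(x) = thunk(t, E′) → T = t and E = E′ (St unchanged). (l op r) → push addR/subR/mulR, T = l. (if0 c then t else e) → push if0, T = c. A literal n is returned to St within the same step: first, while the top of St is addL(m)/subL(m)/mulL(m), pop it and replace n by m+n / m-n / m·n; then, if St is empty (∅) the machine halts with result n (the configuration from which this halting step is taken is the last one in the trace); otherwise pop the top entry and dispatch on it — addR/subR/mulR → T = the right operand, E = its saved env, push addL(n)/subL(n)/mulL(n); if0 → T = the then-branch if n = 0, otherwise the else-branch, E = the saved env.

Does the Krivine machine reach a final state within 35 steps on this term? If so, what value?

Answer: 18

Execution trace:
[0] [T=(((7 * 6) - (4 * 6)) + (let y = ((λv. v) 0) in (y - y))) | E=∅ | St=∅]
[1] [T=((7 * 6) - (4 * 6)) | E=∅ | St=[addR]]
[2] [T=(7 * 6) | E=∅ | St=[subR :: addR]]
[3] [T=7 | E=∅ | St=[mulR :: subR :: addR]]
[4] [T=6 | E=∅ | St=[mulL(7) :: subR :: addR]]
[5] [T=(4 * 6) | E=∅ | St=[subL(42) :: addR]]
[6] [T=4 | E=∅ | St=[mulR :: subL(42) :: addR]]
[7] [T=6 | E=∅ | St=[mulL(4) :: subL(42) :: addR]]
[8] [T=(let y = ((λv. v) 0) in (y - y)) | E=∅ | St=[addL(18)]]
[9] [T=(y - y) | E={y↦thunk(((λv. v) 0), ∅)} | St=[addL(18)]]
[10] [T=y | E={y↦thunk(((λv. v) 0), ∅)} | St=[subR :: addL(18)]]
[11] [T=((λv. v) 0) | E=∅ | St=[subR :: addL(18)]]
[12] [T=(λv. v) | E=∅ | St=[thunk :: subR :: addL(18)]]
[13] [T=v | E={v↦thunk(0, ∅)} | St=[subR :: addL(18)]]
[14] [T=0 | E=∅ | St=[subR :: addL(18)]]
[15] [T=y | E={y↦thunk(((λv. v) 0), ∅)} | St=[subL(0) :: addL(18)]]
[16] [T=((λv. v) 0) | E=∅ | St=[subL(0) :: addL(18)]]
[17] [T=(λv. v) | E=∅ | St=[thunk :: subL(0) :: addL(18)]]
[18] [T=v | E={v↦thunk(0, ∅)} | St=[subL(0) :: addL(18)]]
[19] [T=0 | E=∅ | St=[subL(0) :: addL(18)]]
→ final value 18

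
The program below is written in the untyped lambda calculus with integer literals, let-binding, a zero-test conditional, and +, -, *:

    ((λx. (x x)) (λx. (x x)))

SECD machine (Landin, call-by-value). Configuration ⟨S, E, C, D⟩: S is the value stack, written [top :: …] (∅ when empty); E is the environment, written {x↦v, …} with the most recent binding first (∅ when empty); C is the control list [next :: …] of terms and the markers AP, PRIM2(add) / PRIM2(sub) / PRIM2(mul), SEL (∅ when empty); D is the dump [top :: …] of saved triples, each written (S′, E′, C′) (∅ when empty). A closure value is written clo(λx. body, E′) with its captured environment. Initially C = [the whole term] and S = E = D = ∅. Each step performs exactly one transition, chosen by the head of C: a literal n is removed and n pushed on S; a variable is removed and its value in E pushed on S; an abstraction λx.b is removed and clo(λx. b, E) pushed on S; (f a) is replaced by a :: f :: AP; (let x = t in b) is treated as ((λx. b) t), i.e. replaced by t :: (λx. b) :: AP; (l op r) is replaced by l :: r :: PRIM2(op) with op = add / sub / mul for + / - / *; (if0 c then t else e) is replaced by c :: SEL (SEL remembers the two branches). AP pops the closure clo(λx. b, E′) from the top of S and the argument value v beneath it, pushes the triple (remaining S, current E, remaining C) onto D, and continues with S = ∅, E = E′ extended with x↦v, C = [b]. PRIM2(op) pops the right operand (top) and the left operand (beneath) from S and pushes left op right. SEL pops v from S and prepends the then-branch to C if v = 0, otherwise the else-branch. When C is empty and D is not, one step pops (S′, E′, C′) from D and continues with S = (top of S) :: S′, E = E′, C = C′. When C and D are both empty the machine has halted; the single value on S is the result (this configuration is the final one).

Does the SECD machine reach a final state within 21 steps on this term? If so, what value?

Answer: DIVERGES (no final state within 21 steps)

Machine steps:
t=0: ⟨S=∅; E=∅; C=[((λx. (x x)) (λx. (x x)))]; D=∅⟩
t=1: ⟨S=∅; E=∅; C=[(λx. (x x)) :: (λx. (x x)) :: AP]; D=∅⟩
t=2: ⟨S=[clo(λx. (x x), ∅)]; E=∅; C=[(λx. (x x)) :: AP]; D=∅⟩
t=3: ⟨S=[clo(λx. (x x), ∅) :: clo(λx. (x x), ∅)]; E=∅; C=[AP]; D=∅⟩
t=4: ⟨S=∅; E={x↦clo(λx. (x x), ∅)}; C=[(x x)]; D=[(∅, ∅, ∅)]⟩
t=5: ⟨S=∅; E={x↦clo(λx. (x x), ∅)}; C=[x :: x :: AP]; D=[(∅, ∅, ∅)]⟩
t=6: ⟨S=[clo(λx. (x x), ∅)]; E={x↦clo(λx. (x x), ∅)}; C=[x :: AP]; D=[(∅, ∅, ∅)]⟩
t=7: ⟨S=[clo(λx. (x x), ∅) :: clo(λx. (x x), ∅)]; E={x↦clo(λx. (x x), ∅)}; C=[AP]; D=[(∅, ∅, ∅)]⟩
t=8: ⟨S=∅; E={x↦clo(λx. (x x), ∅)}; C=[(x x)]; D=[(∅, {x↦clo(λx. (x x), ∅)}, ∅) :: (∅, ∅, ∅)]⟩
t=9: ⟨S=∅; E={x↦clo(λx. (x x), ∅)}; C=[x :: x :: AP]; D=[(∅, {x↦clo(λx. (x x), ∅)}, ∅) :: (∅, ∅, ∅)]⟩
t=10: ⟨S=[clo(λx. (x x), ∅)]; E={x↦clo(λx. (x x), ∅)}; C=[x :: AP]; D=[(∅, {x↦clo(λx. (x x), ∅)}, ∅) :: (∅, ∅, ∅)]⟩
t=11: ⟨S=[clo(λx. (x x), ∅) :: clo(λx. (x x), ∅)]; E={x↦clo(λx. (x x), ∅)}; C=[AP]; D=[(∅, {x↦clo(λx. (x x), ∅)}, ∅) :: (∅, ∅, ∅)]⟩
t=12: ⟨S=∅; E={x↦clo(λx. (x x), ∅)}; C=[(x x)]; D=[(∅, {x↦clo(λx. (x x), ∅)}, ∅) :: (∅, {x↦clo(λx. (x x), ∅)}, ∅) :: (∅, ∅, ∅)]⟩
t=13: ⟨S=∅; E={x↦clo(λx. (x x), ∅)}; C=[x :: x :: AP]; D=[(∅, {x↦clo(λx. (x x), ∅)}, ∅) :: (∅, {x↦clo(λx. (x x), ∅)}, ∅) :: (∅, ∅, ∅)]⟩
t=14: ⟨S=[clo(λx. (x x), ∅)]; E={x↦clo(λx. (x x), ∅)}; C=[x :: AP]; D=[(∅, {x↦clo(λx. (x x), ∅)}, ∅) :: (∅, {x↦clo(λx. (x x), ∅)}, ∅) :: (∅, ∅, ∅)]⟩
t=15: ⟨S=[clo(λx. (x x), ∅) :: clo(λx. (x x), ∅)]; E={x↦clo(λx. (x x), ∅)}; C=[AP]; D=[(∅, {x↦clo(λx. (x x), ∅)}, ∅) :: (∅, {x↦clo(λx. (x x), ∅)}, ∅) :: (∅, ∅, ∅)]⟩
t=16: ⟨S=∅; E={x↦clo(λx. (x x), ∅)}; C=[(x x)]; D=[(∅, {x↦clo(λx. (x x), ∅)}, ∅) :: (∅, {x↦clo(λx. (x x), ∅)}, ∅) :: (∅, {x↦clo(λx. (x x), ∅)}, ∅) :: (∅, ∅, ∅)]⟩
t=17: ⟨S=∅; E={x↦clo(λx. (x x), ∅)}; C=[x :: x :: AP]; D=[(∅, {x↦clo(λx. (x x), ∅)}, ∅) :: (∅, {x↦clo(λx. (x x), ∅)}, ∅) :: (∅, {x↦clo(λx. (x x), ∅)}, ∅) :: (∅, ∅, ∅)]⟩
t=18: ⟨S=[clo(λx. (x x), ∅)]; E={x↦clo(λx. (x x), ∅)}; C=[x :: AP]; D=[(∅, {x↦clo(λx. (x x), ∅)}, ∅) :: (∅, {x↦clo(λx. (x x), ∅)}, ∅) :: (∅, {x↦clo(λx. (x x), ∅)}, ∅) :: (∅, ∅, ∅)]⟩
t=19: ⟨S=[clo(λx. (x x), ∅) :: clo(λx. (x x), ∅)]; E={x↦clo(λx. (x x), ∅)}; C=[AP]; D=[(∅, {x↦clo(λx. (x x), ∅)}, ∅) :: (∅, {x↦clo(λx. (x x), ∅)}, ∅) :: (∅, {x↦clo(λx. (x x), ∅)}, ∅) :: (∅, ∅, ∅)]⟩
t=20: ⟨S=∅; E={x↦clo(λx. (x x), ∅)}; C=[(x x)]; D=[(∅, {x↦clo(λx. (x x), ∅)}, ∅) :: (∅, {x↦clo(λx. (x x), ∅)}, ∅) :: (∅, {x↦clo(λx. (x x), ∅)}, ∅) :: (∅, {x↦clo(λx. (x x), ∅)}, ∅) :: (∅, ∅, ∅)]⟩
t=21: ⟨S=∅; E={x↦clo(λx. (x x), ∅)}; C=[x :: x :: AP]; D=[(∅, {x↦clo(λx. (x x), ∅)}, ∅) :: (∅, {x↦clo(λx. (x x), ∅)}, ∅) :: (∅, {x↦clo(λx. (x x), ∅)}, ∅) :: (∅, {x↦clo(λx. (x x), ∅)}, ∅) :: (∅, ∅, ∅)]⟩
→ 21 transitions taken and the configuration is still not final: no result within 21 steps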